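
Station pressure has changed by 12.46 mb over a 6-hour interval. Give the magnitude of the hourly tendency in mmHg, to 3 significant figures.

12.46 mb / 6 h × 0.750062 mmHg/mb = 1.56 mmHg/h.

1.56 mmHg per hour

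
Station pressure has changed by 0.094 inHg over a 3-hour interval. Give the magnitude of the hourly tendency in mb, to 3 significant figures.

0.094 inHg / 3 h × 33.8639 mb/inHg = 1.06 mb/h.

1.06 mb per hour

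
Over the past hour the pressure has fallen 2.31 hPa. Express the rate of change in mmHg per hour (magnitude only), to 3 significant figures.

2.31 hPa / 1 h × 0.750062 mmHg/hPa = 1.73 mmHg/h.

1.73 mmHg per hour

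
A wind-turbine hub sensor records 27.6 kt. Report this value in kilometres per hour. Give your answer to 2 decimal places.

1 kt = 1.852 km/h, so 27.6 × 1.852 = 51.12 km/h.

51.12 km/h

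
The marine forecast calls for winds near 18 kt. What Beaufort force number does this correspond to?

18 kt lies in the Beaufort 5 band (fresh breeze, 17–21 kt).

Beaufort force 5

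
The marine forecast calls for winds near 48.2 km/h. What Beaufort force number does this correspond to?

48.2 km/h = 13.4 m/s, which is Beaufort 6 (strong breeze, 10.8–13.8 m/s).

Beaufort force 6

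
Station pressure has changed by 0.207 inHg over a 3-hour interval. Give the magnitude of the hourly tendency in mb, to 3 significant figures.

2.34 mb per hour

0.207 inHg / 3 h × 33.8639 mb/inHg = 2.34 mb/h.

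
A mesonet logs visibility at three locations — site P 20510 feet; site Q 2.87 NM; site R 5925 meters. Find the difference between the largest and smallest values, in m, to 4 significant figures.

site P: 20510 ft = 6251.448 m.
site Q: 2.87 nmi = 5315.240 m.
Spread: 6251.448 − 5315.240 = 936.2 m.

936.2 m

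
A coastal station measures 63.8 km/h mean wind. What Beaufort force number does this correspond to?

Beaufort force 8

63.8 km/h = 17.7 m/s, which is Beaufort 8 (gale, 17.2–20.7 m/s).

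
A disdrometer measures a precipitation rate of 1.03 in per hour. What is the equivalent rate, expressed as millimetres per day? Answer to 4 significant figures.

1.03 in/hour × 25.4 mm/in × 24 hour/day = 627.9 mm/day.

627.9 mm/day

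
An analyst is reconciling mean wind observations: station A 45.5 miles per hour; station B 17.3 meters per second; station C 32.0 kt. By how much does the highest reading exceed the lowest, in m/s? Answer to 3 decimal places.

station A: 45.5 mph = 20.34032 m/s.
station C: 32.0 kt = 16.46222 m/s.
Spread: 20.34032 − 16.46222 = 3.878 m/s.

3.878 m/s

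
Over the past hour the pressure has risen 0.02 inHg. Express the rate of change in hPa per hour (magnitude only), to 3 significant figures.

0.677 hPa per hour

0.02 inHg / 1 h × 33.8639 hPa/inHg = 0.677 hPa/h.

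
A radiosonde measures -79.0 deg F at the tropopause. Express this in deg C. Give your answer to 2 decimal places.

-61.67 °C

°C = (°F − 32) × 5/9 = (-79.0 − 32) / 1.8 = -61.67 °C.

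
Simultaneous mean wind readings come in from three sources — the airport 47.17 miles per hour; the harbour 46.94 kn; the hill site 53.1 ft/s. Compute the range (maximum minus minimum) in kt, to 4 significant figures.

the airport: 47.17 mph = 40.9896 kt.
the hill site: 53.1 ft/s = 31.4609 kt.
Spread: 46.9400 − 31.4609 = 15.48 kt.

15.48 kt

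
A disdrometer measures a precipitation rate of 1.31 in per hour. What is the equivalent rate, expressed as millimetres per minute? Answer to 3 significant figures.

1.31 in/hour × 25.4 mm/in × 0.0166667 hour/minute = 0.555 mm/minute.

0.555 mm/minute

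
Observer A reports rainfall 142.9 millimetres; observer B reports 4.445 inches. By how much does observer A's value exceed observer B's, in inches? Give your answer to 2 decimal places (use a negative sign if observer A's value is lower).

1.18 in

observer A: 142.9 mm = 5.6260 in.
Difference: 5.6260 − 4.4450 = 1.18 in.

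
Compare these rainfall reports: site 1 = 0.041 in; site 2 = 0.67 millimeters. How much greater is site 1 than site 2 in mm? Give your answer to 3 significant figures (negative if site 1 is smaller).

site 1: 0.041 in = 1.04140 mm.
Difference: 1.04140 − 0.67000 = 0.371 mm.

0.371 mm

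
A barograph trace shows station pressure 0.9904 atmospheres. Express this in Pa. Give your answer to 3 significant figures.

1 atm = 101325 Pa, so 0.9904 × 101325 = 100000 Pa.

100000 Pa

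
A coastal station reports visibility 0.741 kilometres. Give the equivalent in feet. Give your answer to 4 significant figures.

2431 ft

1 km = 3280.84 ft, so 0.741 × 3280.84 = 2431 ft.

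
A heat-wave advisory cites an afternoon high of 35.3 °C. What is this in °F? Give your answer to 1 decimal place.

95.5 °F

°F = °C × 9/5 + 32 = 35.3 × 1.8 + 32 = 95.5 °F.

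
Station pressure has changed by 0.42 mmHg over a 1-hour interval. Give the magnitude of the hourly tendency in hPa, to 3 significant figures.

0.42 mmHg / 1 h × 1.33322 hPa/mmHg = 0.560 hPa/h.

0.560 hPa per hour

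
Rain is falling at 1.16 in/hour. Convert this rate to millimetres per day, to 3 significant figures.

1.16 in/hour × 25.4 mm/in × 24 hour/day = 707 mm/day.

707 mm/day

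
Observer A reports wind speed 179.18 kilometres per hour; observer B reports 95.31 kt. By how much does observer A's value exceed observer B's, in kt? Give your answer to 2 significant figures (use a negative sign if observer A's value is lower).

1.4 kt

observer A: 179.18 km/h = 96.749 kt.
Difference: 96.749 − 95.310 = 1.4 kt.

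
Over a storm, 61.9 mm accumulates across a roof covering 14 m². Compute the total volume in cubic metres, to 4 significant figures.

1 mm over 1 m² is 1 L, so volume = 61.9 × 14 = 866.6 L = 0.8666 m³.

0.8666 cubic metres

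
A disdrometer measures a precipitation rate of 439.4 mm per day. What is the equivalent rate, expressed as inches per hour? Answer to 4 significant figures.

0.7208 in/hour

439.4 mm/day × 0.0393701 in/mm × 0.0416667 day/hour = 0.7208 in/hour.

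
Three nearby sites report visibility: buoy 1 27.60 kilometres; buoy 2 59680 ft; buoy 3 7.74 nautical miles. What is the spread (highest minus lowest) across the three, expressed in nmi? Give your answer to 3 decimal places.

buoy 1: 27.60 km = 14.90281 nmi.
buoy 2: 59680 ft = 9.82206 nmi.
Spread: 14.90281 − 7.74000 = 7.163 nmi.

7.163 nmi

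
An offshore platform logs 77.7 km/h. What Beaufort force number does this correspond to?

Beaufort force 9

77.7 km/h = 21.6 m/s, which is Beaufort 9 (strong gale, 20.8–24.4 m/s).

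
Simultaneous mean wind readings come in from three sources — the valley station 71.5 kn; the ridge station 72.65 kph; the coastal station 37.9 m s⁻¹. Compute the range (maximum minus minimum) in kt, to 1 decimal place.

34.4 kt

the ridge station: 72.65 km/h = 39.228 kt.
the coastal station: 37.9 m/s = 73.672 kt.
Spread: 73.672 − 39.228 = 34.4 kt.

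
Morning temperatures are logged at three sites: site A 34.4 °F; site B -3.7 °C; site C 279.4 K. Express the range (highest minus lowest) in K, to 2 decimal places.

site A: 34.4 °F = 1.333 °C.
site C: 279.4 K = 6.250 °C.
Spread: 6.250 − (-3.700) = 9.950 °C.

9.95 K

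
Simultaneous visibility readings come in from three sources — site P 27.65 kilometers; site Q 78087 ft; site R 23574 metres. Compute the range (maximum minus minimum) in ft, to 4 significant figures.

13370 ft

site P: 27.65 km = 90715.22 ft.
site R: 23574 m = 77342.52 ft.
Spread: 90715.22 − 77342.52 = 13370 ft.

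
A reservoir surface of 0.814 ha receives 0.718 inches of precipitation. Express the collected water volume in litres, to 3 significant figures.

148000 litres

Depth: 0.718 in × 25.4 = 18.2372 mm.
Area: 0.814 ha = 8140 m².
1 mm over 1 m² is 1 L, so volume = 18.2372 × 8140 = 148450.81 L ≈ 148000 L.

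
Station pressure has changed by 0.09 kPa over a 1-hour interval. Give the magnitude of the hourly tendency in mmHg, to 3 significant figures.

0.675 mmHg per hour

0.09 kPa / 1 h × 7.50062 mmHg/kPa = 0.675 mmHg/h.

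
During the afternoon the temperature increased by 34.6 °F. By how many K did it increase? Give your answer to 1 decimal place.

19.2 K

For a temperature change the 32° offset cancels: ΔK = 34.6 × 0.5556 = 19.2 K.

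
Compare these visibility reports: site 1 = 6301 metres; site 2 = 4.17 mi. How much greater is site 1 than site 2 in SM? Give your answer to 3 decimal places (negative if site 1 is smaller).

site 1: 6301 m = 3.91526 SM.
Difference: 3.91526 − 4.17000 = -0.255 SM.

-0.255 SM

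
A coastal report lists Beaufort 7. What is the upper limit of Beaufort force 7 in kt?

Beaufort 7 (near gale) spans 28–33 knots.

33 kt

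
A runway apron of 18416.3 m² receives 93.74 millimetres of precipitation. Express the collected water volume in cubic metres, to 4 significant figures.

1 mm over 1 m² is 1 L, so volume = 93.74 × 18416.3 = 1726344 L = 1726 m³.

1726 cubic metres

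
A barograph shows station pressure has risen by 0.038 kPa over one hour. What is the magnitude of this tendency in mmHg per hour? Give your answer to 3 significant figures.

0.285 mmHg per hour

0.038 kPa / 1 h × 7.50062 mmHg/kPa = 0.285 mmHg/h.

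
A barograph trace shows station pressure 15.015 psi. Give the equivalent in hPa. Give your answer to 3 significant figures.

1040 hPa

1 psi = 68.9476 hPa, so 15.015 × 68.9476 = 1040 hPa.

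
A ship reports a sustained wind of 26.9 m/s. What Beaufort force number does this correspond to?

Beaufort force 10

26.9 m/s lies in the Beaufort 10 band (storm, 24.5–28.4 m/s).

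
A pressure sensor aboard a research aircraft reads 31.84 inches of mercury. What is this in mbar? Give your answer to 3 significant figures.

1 inHg = 33.8639 mb, so 31.84 × 33.8639 = 1080 mb.

1080 mb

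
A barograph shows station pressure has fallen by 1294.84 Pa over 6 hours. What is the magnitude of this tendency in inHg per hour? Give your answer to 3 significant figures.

0.0637 inHg per hour

1294.84 Pa / 6 h × 0.0002953 inHg/Pa = 0.0637 inHg/h.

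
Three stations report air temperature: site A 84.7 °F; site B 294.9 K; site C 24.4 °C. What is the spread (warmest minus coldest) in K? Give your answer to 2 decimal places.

7.53 K

site A: 84.7 °F = 29.278 °C.
site B: 294.9 K = 21.750 °C.
Spread: 29.278 − 21.750 = 7.528 °C.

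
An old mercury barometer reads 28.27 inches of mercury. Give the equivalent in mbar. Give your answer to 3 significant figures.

957 mb

1 inHg = 33.8639 mb, so 28.27 × 33.8639 = 957 mb.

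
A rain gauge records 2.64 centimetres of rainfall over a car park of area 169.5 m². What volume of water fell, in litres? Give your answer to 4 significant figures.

4475 litres

Depth: 2.64 cm × 10 = 26.4 mm.
1 mm over 1 m² is 1 L, so volume = 26.4 × 169.5 = 4474.8 L ≈ 4475 L.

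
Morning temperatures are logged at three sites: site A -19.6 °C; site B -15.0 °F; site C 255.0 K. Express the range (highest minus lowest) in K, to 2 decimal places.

7.96 K

site B: -15.0 °F = -26.111 °C.
site C: 255.0 K = -18.150 °C.
Spread: (-18.150) − (-26.111) = 7.961 °C.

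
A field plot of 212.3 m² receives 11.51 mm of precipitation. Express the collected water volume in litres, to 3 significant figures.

2440 litres

1 mm over 1 m² is 1 L, so volume = 11.51 × 212.3 = 2443.573 L ≈ 2440 L.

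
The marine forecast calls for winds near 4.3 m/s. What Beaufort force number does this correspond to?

Beaufort force 3

4.3 m/s lies in the Beaufort 3 band (gentle breeze, 3.4–5.4 m/s).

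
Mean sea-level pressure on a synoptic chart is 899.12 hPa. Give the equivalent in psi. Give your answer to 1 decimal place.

1 hPa = 0.0145038 psi, so 899.12 × 0.0145038 = 13.0 psi.

13.0 psi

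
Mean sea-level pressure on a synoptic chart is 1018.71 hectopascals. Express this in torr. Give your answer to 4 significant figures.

1 hPa = 0.750062 mmHg, so 1018.71 × 0.750062 = 764.1 mmHg.

764.1 mmHg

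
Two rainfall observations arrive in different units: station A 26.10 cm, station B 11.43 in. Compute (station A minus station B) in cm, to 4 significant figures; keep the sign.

station B: 11.43 in = 29.03220 cm.
Difference: 26.10000 − 29.03220 = -2.932 cm.

-2.932 cm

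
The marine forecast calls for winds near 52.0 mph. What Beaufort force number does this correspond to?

52.0 mph = 23.2 m/s, which is Beaufort 9 (strong gale, 20.8–24.4 m/s).

Beaufort force 9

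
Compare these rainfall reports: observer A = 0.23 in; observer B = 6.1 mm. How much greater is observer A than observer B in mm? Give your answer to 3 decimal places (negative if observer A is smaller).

observer A: 0.23 in = 5.84200 mm.
Difference: 5.84200 − 6.10000 = -0.258 mm.

-0.258 mm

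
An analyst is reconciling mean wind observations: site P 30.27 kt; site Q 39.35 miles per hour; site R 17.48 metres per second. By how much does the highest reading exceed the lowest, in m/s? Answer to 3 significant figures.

2.02 m/s

site P: 30.27 kt = 15.5722 m/s.
site Q: 39.35 mph = 17.5910 m/s.
Spread: 17.5910 − 15.5722 = 2.02 m/s.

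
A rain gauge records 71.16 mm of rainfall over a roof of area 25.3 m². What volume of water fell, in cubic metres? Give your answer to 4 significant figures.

1 mm over 1 m² is 1 L, so volume = 71.16 × 25.3 = 1800.348 L = 1.800 m³.

1.800 cubic metres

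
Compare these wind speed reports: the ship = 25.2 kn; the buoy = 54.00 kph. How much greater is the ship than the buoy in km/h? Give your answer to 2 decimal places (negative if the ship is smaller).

the ship: 25.2 kt = 46.6704 km/h.
Difference: 46.6704 − 54.0000 = -7.33 km/h.

-7.33 km/h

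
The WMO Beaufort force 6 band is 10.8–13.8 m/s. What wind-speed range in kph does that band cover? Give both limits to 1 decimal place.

38.9 to 49.7 km/h

10.8–13.8 m/s × 3.6 = 38.9–49.7 km/h.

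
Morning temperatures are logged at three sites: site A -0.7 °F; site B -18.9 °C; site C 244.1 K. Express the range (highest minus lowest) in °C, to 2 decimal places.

10.88 °C

site A: -0.7 °F = -18.167 °C.
site C: 244.1 K = -29.050 °C.
Spread: (-18.167) − (-29.050) = 10.883 °C.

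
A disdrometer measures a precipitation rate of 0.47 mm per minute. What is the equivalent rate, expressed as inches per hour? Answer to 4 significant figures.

1.110 in/hour

0.47 mm/minute × 0.0393701 in/mm × 60 minute/hour = 1.110 in/hour.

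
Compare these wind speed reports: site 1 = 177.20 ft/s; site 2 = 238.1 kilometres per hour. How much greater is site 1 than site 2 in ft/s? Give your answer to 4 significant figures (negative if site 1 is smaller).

site 2: 238.1 km/h = 216.9911 ft/s.
Difference: 177.2000 − 216.9911 = -39.79 ft/s.

-39.79 ft/s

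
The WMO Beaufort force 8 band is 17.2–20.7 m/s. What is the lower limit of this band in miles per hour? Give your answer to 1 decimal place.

17.2–20.7 m/s × 2.237 = 38.5–46.3 mph.

38.5 mph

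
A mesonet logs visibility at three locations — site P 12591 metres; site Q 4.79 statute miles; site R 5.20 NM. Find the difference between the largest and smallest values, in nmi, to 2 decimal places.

2.64 nmi

site P: 12591 m = 6.7986 nmi.
site Q: 4.79 SM = 4.1624 nmi.
Spread: 6.7986 − 4.1624 = 2.64 nmi.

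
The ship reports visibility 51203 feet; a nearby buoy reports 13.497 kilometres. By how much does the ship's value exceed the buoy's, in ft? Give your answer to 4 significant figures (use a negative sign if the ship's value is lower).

the buoy: 13.497 km = 44281.496 ft.
Difference: 51203.000 − 44281.496 = 6922 ft.

6922 ft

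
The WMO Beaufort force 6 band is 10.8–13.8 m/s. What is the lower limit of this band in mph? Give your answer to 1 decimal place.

24.2 mph

10.8–13.8 m/s × 2.237 = 24.2–30.9 mph.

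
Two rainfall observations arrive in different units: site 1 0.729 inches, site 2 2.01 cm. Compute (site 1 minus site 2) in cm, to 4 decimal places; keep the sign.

-0.1583 cm

site 1: 0.729 in = 1.851660 cm.
Difference: 1.851660 − 2.010000 = -0.1583 cm.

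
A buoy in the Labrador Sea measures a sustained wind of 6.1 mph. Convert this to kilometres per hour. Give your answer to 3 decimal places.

9.817 km/h

1 mph = 1.60934 km/h, so 6.1 × 1.60934 = 9.817 km/h.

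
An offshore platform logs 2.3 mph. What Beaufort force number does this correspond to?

2.3 mph = 1.0 m/s, which is Beaufort 1 (light air, 0.3–1.5 m/s).

Beaufort force 1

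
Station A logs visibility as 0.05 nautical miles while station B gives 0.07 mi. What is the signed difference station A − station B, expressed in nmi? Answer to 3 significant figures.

station B: 0.07 SM = 0.060828 nmi.
Difference: 0.050000 − 0.060828 = -0.0108 nmi.

-0.0108 nmi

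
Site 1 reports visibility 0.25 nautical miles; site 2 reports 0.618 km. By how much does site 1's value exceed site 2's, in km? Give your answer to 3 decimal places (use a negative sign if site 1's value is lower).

-0.155 km

site 1: 0.25 nmi = 0.46300 km.
Difference: 0.46300 − 0.61800 = -0.155 km.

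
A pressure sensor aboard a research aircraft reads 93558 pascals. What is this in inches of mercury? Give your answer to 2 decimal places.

1 Pa = 0.0002953 inHg, so 93558 × 0.0002953 = 27.63 inHg.

27.63 inHg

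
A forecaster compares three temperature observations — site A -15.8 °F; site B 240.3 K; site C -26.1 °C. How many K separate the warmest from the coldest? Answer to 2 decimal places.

site A: -15.8 °F = -26.556 °C.
site B: 240.3 K = -32.850 °C.
Spread: (-26.100) − (-32.850) = 6.750 °C.

6.75 K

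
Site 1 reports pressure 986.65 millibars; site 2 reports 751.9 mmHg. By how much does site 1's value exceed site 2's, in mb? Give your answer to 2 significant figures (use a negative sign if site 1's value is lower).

-16 mb

site 2: 751.9 mmHg = 1002.45 mb.
Difference: 986.65 − 1002.45 = -16 mb.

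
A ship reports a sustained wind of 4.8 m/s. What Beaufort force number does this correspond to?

4.8 m/s lies in the Beaufort 3 band (gentle breeze, 3.4–5.4 m/s).

Beaufort force 3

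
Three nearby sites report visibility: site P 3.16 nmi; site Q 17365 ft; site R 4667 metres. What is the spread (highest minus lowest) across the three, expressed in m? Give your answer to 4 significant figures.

1185 m

site P: 3.16 nmi = 5852.32 m.
site Q: 17365 ft = 5292.85 m.
Spread: 5852.32 − 4667.00 = 1185 m.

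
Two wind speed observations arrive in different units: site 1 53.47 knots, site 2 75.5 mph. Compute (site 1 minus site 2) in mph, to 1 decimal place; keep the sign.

site 1: 53.47 kt = 61.532 mph.
Difference: 61.532 − 75.500 = -14.0 mph.

-14.0 mph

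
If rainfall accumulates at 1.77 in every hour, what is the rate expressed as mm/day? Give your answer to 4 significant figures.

1.77 in/hour × 25.4 mm/in × 24 hour/day = 1079 mm/day.

1079 mm/day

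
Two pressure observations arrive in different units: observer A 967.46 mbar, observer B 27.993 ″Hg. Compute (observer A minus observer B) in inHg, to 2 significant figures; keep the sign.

observer A: 967.46 mb = 28.5691 inHg.
Difference: 28.5691 − 27.9930 = 0.58 inHg.

0.58 inHg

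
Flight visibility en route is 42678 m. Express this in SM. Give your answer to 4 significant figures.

26.52 SM

1 m = 0.000621371 SM, so 42678 × 0.000621371 = 26.52 SM.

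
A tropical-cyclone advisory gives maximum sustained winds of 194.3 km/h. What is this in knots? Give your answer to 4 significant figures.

1 km/h = 0.539957 kt, so 194.3 × 0.539957 = 104.9 kt.

104.9 kt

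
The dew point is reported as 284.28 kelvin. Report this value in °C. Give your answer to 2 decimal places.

°C = 284.28 − 273.15 = 11.13 °C.

11.13 °C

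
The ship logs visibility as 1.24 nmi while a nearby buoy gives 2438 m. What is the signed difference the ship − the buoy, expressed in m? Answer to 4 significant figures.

-141.5 m

the ship: 1.24 nmi = 2296.480 m.
Difference: 2296.480 − 2438.000 = -141.5 m.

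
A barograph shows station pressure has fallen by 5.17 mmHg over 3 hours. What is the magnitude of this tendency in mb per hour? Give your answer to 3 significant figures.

5.17 mmHg / 3 h × 1.33322 mb/mmHg = 2.30 mb/h.

2.30 mb per hour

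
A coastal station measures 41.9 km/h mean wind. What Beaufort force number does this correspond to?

Beaufort force 6

41.9 km/h = 11.6 m/s, which is Beaufort 6 (strong breeze, 10.8–13.8 m/s).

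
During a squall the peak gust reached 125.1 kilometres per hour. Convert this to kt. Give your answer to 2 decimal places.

67.55 kt

1 km/h = 0.539957 kt, so 125.1 × 0.539957 = 67.55 kt.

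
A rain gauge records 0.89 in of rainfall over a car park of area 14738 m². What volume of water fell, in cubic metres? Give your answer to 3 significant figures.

333 cubic metres

Depth: 0.89 in × 25.4 = 22.606 mm.
1 mm over 1 m² is 1 L, so volume = 22.606 × 14738 = 333167.23 L = 333 m³.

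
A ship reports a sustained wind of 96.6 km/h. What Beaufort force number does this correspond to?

Beaufort force 10

96.6 km/h = 26.8 m/s, which is Beaufort 10 (storm, 24.5–28.4 m/s).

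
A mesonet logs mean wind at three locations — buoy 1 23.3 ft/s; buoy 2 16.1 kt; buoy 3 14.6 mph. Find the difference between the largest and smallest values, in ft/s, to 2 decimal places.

buoy 2: 16.1 kt = 27.1737 ft/s.
buoy 3: 14.6 mph = 21.4133 ft/s.
Spread: 27.1737 − 21.4133 = 5.76 ft/s.

5.76 ft/s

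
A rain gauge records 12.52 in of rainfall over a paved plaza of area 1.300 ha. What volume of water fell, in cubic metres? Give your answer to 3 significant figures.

Depth: 12.52 in × 25.4 = 318.008 mm.
Area: 1.300 ha = 13000 m².
1 mm over 1 m² is 1 L, so volume = 318.008 × 13000 = 4134104 L = 4130 m³.

4130 cubic metres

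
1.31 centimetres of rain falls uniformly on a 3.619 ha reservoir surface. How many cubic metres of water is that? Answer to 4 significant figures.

Depth: 1.31 cm × 10 = 13.1 mm.
Area: 3.619 ha = 36190 m².
1 mm over 1 m² is 1 L, so volume = 13.1 × 36190 = 474089 L = 474.1 m³.

474.1 cubic metres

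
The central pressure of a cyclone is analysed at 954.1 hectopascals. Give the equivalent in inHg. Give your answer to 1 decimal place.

1 hPa = 0.02953 inHg, so 954.1 × 0.02953 = 28.2 inHg.

28.2 inHg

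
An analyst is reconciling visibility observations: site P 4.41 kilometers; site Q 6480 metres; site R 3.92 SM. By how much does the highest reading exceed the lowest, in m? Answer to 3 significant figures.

2070 m

site P: 4.41 km = 4410.00 m.
site R: 3.92 SM = 6308.63 m.
Spread: 6480.00 − 4410.00 = 2070 m.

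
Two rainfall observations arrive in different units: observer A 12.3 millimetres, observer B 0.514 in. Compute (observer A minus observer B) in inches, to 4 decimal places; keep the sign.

-0.0297 in

observer A: 12.3 mm = 0.484252 in.
Difference: 0.484252 − 0.514000 = -0.0297 in.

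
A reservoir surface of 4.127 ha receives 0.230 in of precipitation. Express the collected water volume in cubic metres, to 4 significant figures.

241.1 cubic metres

Depth: 0.230 in × 25.4 = 5.842 mm.
Area: 4.127 ha = 41270 m².
1 mm over 1 m² is 1 L, so volume = 5.842 × 41270 = 241099.34 L = 241.1 m³.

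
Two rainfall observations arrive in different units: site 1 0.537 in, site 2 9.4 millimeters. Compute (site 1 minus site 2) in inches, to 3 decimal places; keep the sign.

0.167 in

site 2: 9.4 mm = 0.37008 in.
Difference: 0.53700 − 0.37008 = 0.167 in.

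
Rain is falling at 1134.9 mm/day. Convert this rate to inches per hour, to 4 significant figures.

1134.9 mm/day × 0.0393701 in/mm × 0.0416667 day/hour = 1.862 in/hour.

1.862 in/hour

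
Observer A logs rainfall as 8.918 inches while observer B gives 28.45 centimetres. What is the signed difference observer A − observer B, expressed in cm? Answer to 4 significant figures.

-5.798 cm

observer A: 8.918 in = 22.65172 cm.
Difference: 22.65172 − 28.45000 = -5.798 cm.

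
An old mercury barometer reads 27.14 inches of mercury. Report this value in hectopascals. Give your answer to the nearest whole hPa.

919 hPa

1 inHg = 33.8639 hPa, so 27.14 × 33.8639 = 919 hPa.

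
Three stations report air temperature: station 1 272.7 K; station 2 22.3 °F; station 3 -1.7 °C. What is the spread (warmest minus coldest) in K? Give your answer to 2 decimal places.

station 1: 272.7 K = -0.450 °C.
station 2: 22.3 °F = -5.389 °C.
Spread: (-0.450) − (-5.389) = 4.939 °C.

4.94 K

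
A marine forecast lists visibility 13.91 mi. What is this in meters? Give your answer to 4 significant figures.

1 SM = 1609.34 m, so 13.91 × 1609.34 = 22390 m.

22390 m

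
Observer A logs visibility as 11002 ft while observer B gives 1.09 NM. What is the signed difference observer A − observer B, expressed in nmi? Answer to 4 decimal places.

0.7207 nmi

observer A: 11002 ft = 1.810696 nmi.
Difference: 1.810696 − 1.090000 = 0.7207 nmi.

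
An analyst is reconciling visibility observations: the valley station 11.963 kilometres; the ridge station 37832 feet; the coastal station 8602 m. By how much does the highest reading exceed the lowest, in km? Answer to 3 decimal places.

3.361 km

the ridge station: 37832 ft = 11.53119 km.
the coastal station: 8602 m = 8.60200 km.
Spread: 11.96300 − 8.60200 = 3.361 km.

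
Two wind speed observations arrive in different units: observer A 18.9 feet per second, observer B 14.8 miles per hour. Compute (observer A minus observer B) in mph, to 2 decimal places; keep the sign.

-1.91 mph

observer A: 18.9 ft/s = 12.8864 mph.
Difference: 12.8864 − 14.8000 = -1.91 mph.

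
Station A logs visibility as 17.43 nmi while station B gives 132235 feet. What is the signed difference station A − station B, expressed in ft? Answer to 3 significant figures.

-26300 ft

station A: 17.43 nmi = 105906.69 ft.
Difference: 105906.69 − 132235.00 = -26300 ft.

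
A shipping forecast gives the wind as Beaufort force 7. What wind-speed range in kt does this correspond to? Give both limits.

Beaufort 7 (near gale) spans 28–33 knots.

28 to 33 kt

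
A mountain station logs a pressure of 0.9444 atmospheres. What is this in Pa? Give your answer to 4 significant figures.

95690 Pa

1 atm = 101325 Pa, so 0.9444 × 101325 = 95690 Pa.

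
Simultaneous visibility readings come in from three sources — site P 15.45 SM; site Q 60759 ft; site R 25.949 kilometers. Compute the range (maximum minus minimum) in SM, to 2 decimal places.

site Q: 60759 ft = 11.5074 SM.
site R: 25.949 km = 16.1240 SM.
Spread: 16.1240 − 11.5074 = 4.62 SM.

4.62 SM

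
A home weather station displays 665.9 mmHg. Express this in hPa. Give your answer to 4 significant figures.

1 mmHg = 1.33322 hPa, so 665.9 × 1.33322 = 887.8 hPa.

887.8 hPa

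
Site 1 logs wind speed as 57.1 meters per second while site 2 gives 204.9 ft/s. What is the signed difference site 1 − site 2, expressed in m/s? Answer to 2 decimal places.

-5.35 m/s

site 2: 204.9 ft/s = 62.4535 m/s.
Difference: 57.1000 − 62.4535 = -5.35 m/s.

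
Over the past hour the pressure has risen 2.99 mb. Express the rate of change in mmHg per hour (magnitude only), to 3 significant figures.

2.99 mb / 1 h × 0.750062 mmHg/mb = 2.24 mmHg/h.

2.24 mmHg per hour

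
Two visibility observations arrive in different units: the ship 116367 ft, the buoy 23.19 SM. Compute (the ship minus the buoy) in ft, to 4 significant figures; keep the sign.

the buoy: 23.19 SM = 122443.20 ft.
Difference: 116367.00 − 122443.20 = -6076 ft.

-6076 ft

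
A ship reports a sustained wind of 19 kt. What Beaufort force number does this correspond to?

19 kt lies in the Beaufort 5 band (fresh breeze, 17–21 kt).

Beaufort force 5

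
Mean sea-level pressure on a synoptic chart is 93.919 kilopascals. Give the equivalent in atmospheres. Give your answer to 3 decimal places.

1 kPa = 0.00986923 atm, so 93.919 × 0.00986923 = 0.927 atm.

0.927 atm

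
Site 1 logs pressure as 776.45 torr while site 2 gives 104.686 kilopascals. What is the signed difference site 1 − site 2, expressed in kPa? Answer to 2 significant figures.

site 1: 776.45 mmHg = 103.518 kPa.
Difference: 103.518 − 104.686 = -1.2 kPa.

-1.2 kPa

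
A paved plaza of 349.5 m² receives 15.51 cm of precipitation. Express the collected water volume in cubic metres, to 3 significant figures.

54.2 cubic metres

Depth: 15.51 cm × 10 = 155.1 mm.
1 mm over 1 m² is 1 L, so volume = 155.1 × 349.5 = 54207.45 L = 54.2 m³.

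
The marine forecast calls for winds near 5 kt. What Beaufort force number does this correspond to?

Beaufort force 2

5 kt lies in the Beaufort 2 band (light breeze, 4–6 kt).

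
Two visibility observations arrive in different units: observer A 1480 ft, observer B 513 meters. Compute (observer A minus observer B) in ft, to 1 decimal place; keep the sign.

observer B: 513 m = 1683.071 ft.
Difference: 1480.000 − 1683.071 = -203.1 ft.

-203.1 ft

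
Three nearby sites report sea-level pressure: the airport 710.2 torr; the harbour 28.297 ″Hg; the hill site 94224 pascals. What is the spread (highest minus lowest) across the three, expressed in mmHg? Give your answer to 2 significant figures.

the harbour: 28.297 inHg = 718.74 mmHg.
the hill site: 94224 Pa = 706.74 mmHg.
Spread: 718.74 − 706.74 = 12 mmHg.

12 mmHg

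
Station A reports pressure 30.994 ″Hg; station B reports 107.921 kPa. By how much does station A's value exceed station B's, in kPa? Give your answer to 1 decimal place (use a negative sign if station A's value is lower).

station A: 30.994 inHg = 104.958 kPa.
Difference: 104.958 − 107.921 = -3.0 kPa.

-3.0 kPa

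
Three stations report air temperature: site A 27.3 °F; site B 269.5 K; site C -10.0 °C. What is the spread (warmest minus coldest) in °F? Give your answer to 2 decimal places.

site A: 27.3 °F = -2.611 °C.
site B: 269.5 K = -3.650 °C.
Spread: (-2.611) − (-10.000) = 7.389 °C = 13.30 °F.

13.30 °F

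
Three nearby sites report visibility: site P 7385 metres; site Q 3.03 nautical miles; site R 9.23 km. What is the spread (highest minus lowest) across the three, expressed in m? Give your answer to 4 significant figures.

3618 m

site Q: 3.03 nmi = 5611.56 m.
site R: 9.23 km = 9230.00 m.
Spread: 9230.00 − 5611.56 = 3618 m.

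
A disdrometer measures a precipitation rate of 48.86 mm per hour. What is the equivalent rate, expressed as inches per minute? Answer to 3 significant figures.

48.86 mm/hour × 0.0393701 in/mm × 0.0166667 hour/minute = 0.0321 in/minute.

0.0321 in/minute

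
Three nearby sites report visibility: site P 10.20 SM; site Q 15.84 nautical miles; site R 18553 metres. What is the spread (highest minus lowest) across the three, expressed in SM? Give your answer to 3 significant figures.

site Q: 15.84 nmi = 18.2283 SM.
site R: 18553 m = 11.5283 SM.
Spread: 18.2283 − 10.2000 = 8.03 SM.

8.03 SM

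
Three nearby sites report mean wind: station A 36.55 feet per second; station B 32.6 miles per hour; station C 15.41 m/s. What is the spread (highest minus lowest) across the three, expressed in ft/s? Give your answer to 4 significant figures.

14.01 ft/s

station B: 32.6 mph = 47.8133 ft/s.
station C: 15.41 m/s = 50.5577 ft/s.
Spread: 50.5577 − 36.5500 = 14.01 ft/s.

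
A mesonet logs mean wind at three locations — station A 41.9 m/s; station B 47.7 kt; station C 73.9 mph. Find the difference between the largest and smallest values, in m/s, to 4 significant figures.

station B: 47.7 kt = 24.5390 m/s.
station C: 73.9 mph = 33.0363 m/s.
Spread: 41.9000 − 24.5390 = 17.36 m/s.

17.36 m/s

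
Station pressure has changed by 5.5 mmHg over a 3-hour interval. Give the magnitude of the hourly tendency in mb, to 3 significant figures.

5.5 mmHg / 3 h × 1.33322 mb/mmHg = 2.44 mb/h.

2.44 mb per hour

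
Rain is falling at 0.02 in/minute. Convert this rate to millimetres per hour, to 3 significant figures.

30.5 mm/hour

0.02 in/minute × 25.4 mm/in × 60 minute/hour = 30.5 mm/hour.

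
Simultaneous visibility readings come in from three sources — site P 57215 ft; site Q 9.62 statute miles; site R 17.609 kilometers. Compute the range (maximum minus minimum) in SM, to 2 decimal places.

1.32 SM

site P: 57215 ft = 10.8362 SM.
site R: 17.609 km = 10.9417 SM.
Spread: 10.9417 − 9.6200 = 1.32 SM.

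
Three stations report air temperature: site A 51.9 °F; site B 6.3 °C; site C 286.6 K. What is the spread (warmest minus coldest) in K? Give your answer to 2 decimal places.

site A: 51.9 °F = 11.056 °C.
site C: 286.6 K = 13.450 °C.
Spread: 13.450 − 6.300 = 7.150 °C.

7.15 K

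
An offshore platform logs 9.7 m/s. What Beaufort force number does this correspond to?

Beaufort force 5

9.7 m/s lies in the Beaufort 5 band (fresh breeze, 8.0–10.7 m/s).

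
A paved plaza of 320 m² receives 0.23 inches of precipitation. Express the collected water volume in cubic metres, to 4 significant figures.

Depth: 0.23 in × 25.4 = 5.842 mm.
1 mm over 1 m² is 1 L, so volume = 5.842 × 320 = 1869.44 L = 1.869 m³.

1.869 cubic metres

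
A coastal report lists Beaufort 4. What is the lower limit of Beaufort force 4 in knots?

Beaufort 4 (moderate breeze) spans 11–16 knots.

11 kt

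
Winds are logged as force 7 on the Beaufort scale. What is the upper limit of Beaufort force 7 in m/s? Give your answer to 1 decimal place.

17.1 m/s

Beaufort 7 (near gale) spans 13.9–17.1 m/s.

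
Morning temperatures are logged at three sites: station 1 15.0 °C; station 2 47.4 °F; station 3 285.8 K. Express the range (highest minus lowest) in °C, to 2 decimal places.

6.44 °C

station 2: 47.4 °F = 8.556 °C.
station 3: 285.8 K = 12.650 °C.
Spread: 15.000 − 8.556 = 6.444 °C.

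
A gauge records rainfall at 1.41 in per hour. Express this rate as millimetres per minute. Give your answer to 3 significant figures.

0.597 mm/minute

1.41 in/hour × 25.4 mm/in × 0.0166667 hour/minute = 0.597 mm/minute.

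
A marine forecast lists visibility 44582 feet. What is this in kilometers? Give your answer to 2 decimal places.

1 ft = 0.0003048 km, so 44582 × 0.0003048 = 13.59 km.

13.59 km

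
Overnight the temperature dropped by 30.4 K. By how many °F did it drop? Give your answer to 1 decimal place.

Converting a difference, only the 9/5 scale factor applies: Δ°F = 30.4 × 1.8 = 54.7 °F.

54.7 °F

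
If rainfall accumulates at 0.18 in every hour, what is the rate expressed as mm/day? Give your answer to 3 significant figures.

110 mm/day

0.18 in/hour × 25.4 mm/in × 24 hour/day = 110 mm/day.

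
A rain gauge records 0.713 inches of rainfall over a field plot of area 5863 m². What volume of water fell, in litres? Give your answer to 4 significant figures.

Depth: 0.713 in × 25.4 = 18.1102 mm.
1 mm over 1 m² is 1 L, so volume = 18.1102 × 5863 = 106180.1 L ≈ 106200 L.

106200 litres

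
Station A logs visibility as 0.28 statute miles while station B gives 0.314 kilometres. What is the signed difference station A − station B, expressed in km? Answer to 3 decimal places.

0.137 km

station A: 0.28 SM = 0.45062 km.
Difference: 0.45062 − 0.31400 = 0.137 km.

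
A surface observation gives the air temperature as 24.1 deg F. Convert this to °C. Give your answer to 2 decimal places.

-4.39 °C

°C = (°F − 32) × 5/9 = (24.1 − 32) / 1.8 = -4.39 °C.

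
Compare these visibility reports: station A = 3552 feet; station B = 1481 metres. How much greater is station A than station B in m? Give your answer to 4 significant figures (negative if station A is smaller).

-398.4 m

station A: 3552 ft = 1082.6496 m.
Difference: 1082.6496 − 1481.0000 = -398.4 m.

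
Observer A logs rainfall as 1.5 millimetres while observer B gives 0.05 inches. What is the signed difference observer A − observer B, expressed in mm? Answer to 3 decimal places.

0.230 mm

observer B: 0.05 in = 1.27000 mm.
Difference: 1.50000 − 1.27000 = 0.230 mm.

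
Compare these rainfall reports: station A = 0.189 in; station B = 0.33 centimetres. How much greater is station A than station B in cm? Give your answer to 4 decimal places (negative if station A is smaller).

0.1501 cm

station A: 0.189 in = 0.480060 cm.
Difference: 0.480060 − 0.330000 = 0.1501 cm.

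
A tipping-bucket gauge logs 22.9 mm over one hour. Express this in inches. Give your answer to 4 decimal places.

1 mm = 0.0393701 in, so 22.9 × 0.0393701 = 0.9016 in.

0.9016 in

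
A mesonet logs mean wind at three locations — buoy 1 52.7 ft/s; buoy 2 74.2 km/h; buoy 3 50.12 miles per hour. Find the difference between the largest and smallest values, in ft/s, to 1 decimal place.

20.8 ft/s

buoy 2: 74.2 km/h = 67.622 ft/s.
buoy 3: 50.12 mph = 73.509 ft/s.
Spread: 73.509 − 52.700 = 20.8 ft/s.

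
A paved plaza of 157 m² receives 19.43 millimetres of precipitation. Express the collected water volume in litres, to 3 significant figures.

3050 litres

1 mm over 1 m² is 1 L, so volume = 19.43 × 157 = 3050.51 L ≈ 3050 L.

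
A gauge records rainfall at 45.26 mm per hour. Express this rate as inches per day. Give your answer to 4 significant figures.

42.77 in/day

45.26 mm/hour × 0.0393701 in/mm × 24 hour/day = 42.77 in/day.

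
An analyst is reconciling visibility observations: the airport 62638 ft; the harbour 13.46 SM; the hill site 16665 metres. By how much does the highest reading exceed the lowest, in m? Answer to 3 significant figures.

the airport: 62638 ft = 19092.06 m.
the harbour: 13.46 SM = 21661.77 m.
Spread: 21661.77 − 16665.00 = 5000 m.

5000 m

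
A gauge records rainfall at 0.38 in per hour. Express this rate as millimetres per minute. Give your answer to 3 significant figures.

0.38 in/hour × 25.4 mm/in × 0.0166667 hour/minute = 0.161 mm/minute.

0.161 mm/minute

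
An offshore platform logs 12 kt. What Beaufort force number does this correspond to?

12 kt lies in the Beaufort 4 band (moderate breeze, 11–16 kt).

Beaufort force 4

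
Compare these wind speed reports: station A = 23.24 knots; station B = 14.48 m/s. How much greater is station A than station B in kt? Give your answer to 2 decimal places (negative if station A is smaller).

station B: 14.48 m/s = 28.1469 kt.
Difference: 23.2400 − 28.1469 = -4.91 kt.

-4.91 kt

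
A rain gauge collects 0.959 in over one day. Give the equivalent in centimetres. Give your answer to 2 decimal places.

1 in = 2.54 cm, so 0.959 × 2.54 = 2.44 cm.

2.44 cm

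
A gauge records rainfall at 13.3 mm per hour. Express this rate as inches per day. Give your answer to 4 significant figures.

12.57 in/day

13.3 mm/hour × 0.0393701 in/mm × 24 hour/day = 12.57 in/day.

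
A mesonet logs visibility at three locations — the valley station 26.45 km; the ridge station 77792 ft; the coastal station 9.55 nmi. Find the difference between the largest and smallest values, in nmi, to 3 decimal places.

4.732 nmi

the valley station: 26.45 km = 14.28186 nmi.
the ridge station: 77792 ft = 12.80292 nmi.
Spread: 14.28186 − 9.55000 = 4.732 nmi.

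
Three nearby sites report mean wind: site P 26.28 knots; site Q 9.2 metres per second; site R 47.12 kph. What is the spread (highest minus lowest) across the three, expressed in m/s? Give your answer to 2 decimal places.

site P: 26.28 kt = 13.5196 m/s.
site R: 47.12 km/h = 13.0889 m/s.
Spread: 13.5196 − 9.2000 = 4.32 m/s.

4.32 m/s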